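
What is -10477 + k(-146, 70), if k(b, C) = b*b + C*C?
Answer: 15739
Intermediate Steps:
k(b, C) = C² + b² (k(b, C) = b² + C² = C² + b²)
-10477 + k(-146, 70) = -10477 + (70² + (-146)²) = -10477 + (4900 + 21316) = -10477 + 26216 = 15739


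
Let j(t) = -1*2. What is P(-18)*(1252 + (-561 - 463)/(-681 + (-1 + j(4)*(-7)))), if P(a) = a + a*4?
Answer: -18840600/167 ≈ -1.1282e+5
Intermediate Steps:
j(t) = -2
P(a) = 5*a (P(a) = a + 4*a = 5*a)
P(-18)*(1252 + (-561 - 463)/(-681 + (-1 + j(4)*(-7)))) = (5*(-18))*(1252 + (-561 - 463)/(-681 + (-1 - 2*(-7)))) = -90*(1252 - 1024/(-681 + (-1 + 14))) = -90*(1252 - 1024/(-681 + 13)) = -90*(1252 - 1024/(-668)) = -90*(1252 - 1024*(-1/668)) = -90*(1252 + 256/167) = -90*209340/167 = -18840600/167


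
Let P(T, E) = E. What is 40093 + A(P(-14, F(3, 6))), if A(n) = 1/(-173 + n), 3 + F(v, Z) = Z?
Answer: 6815809/170 ≈ 40093.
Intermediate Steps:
F(v, Z) = -3 + Z
40093 + A(P(-14, F(3, 6))) = 40093 + 1/(-173 + (-3 + 6)) = 40093 + 1/(-173 + 3) = 40093 + 1/(-170) = 40093 - 1/170 = 6815809/170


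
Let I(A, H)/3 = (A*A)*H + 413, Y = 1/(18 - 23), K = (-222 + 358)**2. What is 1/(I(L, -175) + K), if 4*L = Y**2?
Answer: 400/7893979 ≈ 5.0672e-5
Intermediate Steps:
K = 18496 (K = 136**2 = 18496)
Y = -1/5 (Y = 1/(-5) = -1/5 ≈ -0.20000)
L = 1/100 (L = (-1/5)**2/4 = (1/4)*(1/25) = 1/100 ≈ 0.010000)
I(A, H) = 1239 + 3*H*A**2 (I(A, H) = 3*((A*A)*H + 413) = 3*(A**2*H + 413) = 3*(H*A**2 + 413) = 3*(413 + H*A**2) = 1239 + 3*H*A**2)
1/(I(L, -175) + K) = 1/((1239 + 3*(-175)*(1/100)**2) + 18496) = 1/((1239 + 3*(-175)*(1/10000)) + 18496) = 1/((1239 - 21/400) + 18496) = 1/(495579/400 + 18496) = 1/(7893979/400) = 400/7893979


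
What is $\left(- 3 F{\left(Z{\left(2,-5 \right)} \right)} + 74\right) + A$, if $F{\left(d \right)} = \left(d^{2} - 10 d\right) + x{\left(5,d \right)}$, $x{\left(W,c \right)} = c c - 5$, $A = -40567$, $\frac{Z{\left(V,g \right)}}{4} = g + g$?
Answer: $-51278$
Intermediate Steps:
$Z{\left(V,g \right)} = 8 g$ ($Z{\left(V,g \right)} = 4 \left(g + g\right) = 4 \cdot 2 g = 8 g$)
$x{\left(W,c \right)} = -5 + c^{2}$ ($x{\left(W,c \right)} = c^{2} - 5 = -5 + c^{2}$)
$F{\left(d \right)} = -5 - 10 d + 2 d^{2}$ ($F{\left(d \right)} = \left(d^{2} - 10 d\right) + \left(-5 + d^{2}\right) = -5 - 10 d + 2 d^{2}$)
$\left(- 3 F{\left(Z{\left(2,-5 \right)} \right)} + 74\right) + A = \left(- 3 \left(-5 - 10 \cdot 8 \left(-5\right) + 2 \left(8 \left(-5\right)\right)^{2}\right) + 74\right) - 40567 = \left(- 3 \left(-5 - -400 + 2 \left(-40\right)^{2}\right) + 74\right) - 40567 = \left(- 3 \left(-5 + 400 + 2 \cdot 1600\right) + 74\right) - 40567 = \left(- 3 \left(-5 + 400 + 3200\right) + 74\right) - 40567 = \left(\left(-3\right) 3595 + 74\right) - 40567 = \left(-10785 + 74\right) - 40567 = -10711 - 40567 = -51278$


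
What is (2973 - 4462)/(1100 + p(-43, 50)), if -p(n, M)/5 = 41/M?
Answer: -14890/10959 ≈ -1.3587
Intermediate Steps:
p(n, M) = -205/M
(2973 - 4462)/(1100 + p(-43, 50)) = (2973 - 4462)/(1100 - 205/50) = -1489/(1100 - 205*1/50) = -1489/(1100 - 41/10) = -1489/10959/10 = -1489*10/10959 = -14890/10959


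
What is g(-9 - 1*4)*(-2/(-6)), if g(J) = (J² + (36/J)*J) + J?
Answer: 64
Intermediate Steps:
g(J) = 36 + J + J² (g(J) = (J² + 36) + J = (36 + J²) + J = 36 + J + J²)
g(-9 - 1*4)*(-2/(-6)) = (36 + (-9 - 1*4) + (-9 - 1*4)²)*(-2/(-6)) = (36 + (-9 - 4) + (-9 - 4)²)*(-2*(-⅙)) = (36 - 13 + (-13)²)*(⅓) = (36 - 13 + 169)*(⅓) = 192*(⅓) = 64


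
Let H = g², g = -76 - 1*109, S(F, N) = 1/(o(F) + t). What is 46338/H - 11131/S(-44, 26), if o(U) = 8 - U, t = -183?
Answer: 49905606563/34225 ≈ 1.4582e+6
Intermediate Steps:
S(F, N) = 1/(-175 - F) (S(F, N) = 1/((8 - F) - 183) = 1/(-175 - F))
g = -185 (g = -76 - 109 = -185)
H = 34225 (H = (-185)² = 34225)
46338/H - 11131/S(-44, 26) = 46338/34225 - 11131/((-1/(175 - 44))) = 46338*(1/34225) - 11131/((-1/131)) = 46338/34225 - 11131/((-1*1/131)) = 46338/34225 - 11131/(-1/131) = 46338/34225 - 11131*(-131) = 46338/34225 + 1458161 = 49905606563/34225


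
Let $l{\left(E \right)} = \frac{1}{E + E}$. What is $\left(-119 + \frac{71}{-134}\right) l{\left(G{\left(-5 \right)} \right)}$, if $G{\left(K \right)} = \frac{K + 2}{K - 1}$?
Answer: $- \frac{16017}{134} \approx -119.53$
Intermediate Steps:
$G{\left(K \right)} = \frac{2 + K}{-1 + K}$
$l{\left(E \right)} = \frac{1}{2 E}$
$\left(-119 + \frac{71}{-134}\right) l{\left(G{\left(-5 \right)} \right)} = \left(-119 + \frac{71}{-134}\right) \frac{1}{2 \frac{2 - 5}{-1 - 5}} = \left(-119 + 71 \left(- \frac{1}{134}\right)\right) \frac{1}{2 \frac{1}{-6} \left(-3\right)} = \left(-119 - \frac{71}{134}\right) \frac{1}{2 \left(\left(- \frac{1}{6}\right) \left(-3\right)\right)} = - \frac{16017 \frac{\frac{1}{\frac{1}{2}}}{2}}{134} = - \frac{16017 \cdot \frac{1}{2} \cdot 2}{134} = \left(- \frac{16017}{134}\right) 1 = - \frac{16017}{134}$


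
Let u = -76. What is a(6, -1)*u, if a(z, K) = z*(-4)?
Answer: 1824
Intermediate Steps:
a(z, K) = -4*z
a(6, -1)*u = -4*6*(-76) = -24*(-76) = 1824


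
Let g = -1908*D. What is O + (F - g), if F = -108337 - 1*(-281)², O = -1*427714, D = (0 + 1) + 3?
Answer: -607380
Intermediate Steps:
D = 4 (D = 1 + 3 = 4)
g = -7632 (g = -1908*4 = -7632)
O = -427714
F = -187298 (F = -108337 - 1*78961 = -108337 - 78961 = -187298)
O + (F - g) = -427714 + (-187298 - 1*(-7632)) = -427714 + (-187298 + 7632) = -427714 - 179666 = -607380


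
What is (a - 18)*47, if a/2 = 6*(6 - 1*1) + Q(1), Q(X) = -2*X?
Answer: 1786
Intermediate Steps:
a = 56 (a = 2*(6*(6 - 1*1) - 2*1) = 2*(6*(6 - 1) - 2) = 2*(6*5 - 2) = 2*(30 - 2) = 2*28 = 56)
(a - 18)*47 = (56 - 18)*47 = 38*47 = 1786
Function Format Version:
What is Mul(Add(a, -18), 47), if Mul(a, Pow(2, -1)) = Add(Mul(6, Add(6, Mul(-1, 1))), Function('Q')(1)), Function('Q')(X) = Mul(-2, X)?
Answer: 1786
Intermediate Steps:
a = 56 (a = Mul(2, Add(Mul(6, Add(6, Mul(-1, 1))), Mul(-2, 1))) = Mul(2, Add(Mul(6, Add(6, -1)), -2)) = Mul(2, Add(Mul(6, 5), -2)) = Mul(2, Add(30, -2)) = Mul(2, 28) = 56)
Mul(Add(a, -18), 47) = Mul(Add(56, -18), 47) = Mul(38, 47) = 1786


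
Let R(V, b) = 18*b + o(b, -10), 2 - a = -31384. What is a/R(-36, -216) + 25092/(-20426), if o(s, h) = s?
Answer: -62005667/6985692 ≈ -8.8761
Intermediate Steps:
a = 31386 (a = 2 - 1*(-31384) = 2 + 31384 = 31386)
R(V, b) = 19*b (R(V, b) = 18*b + b = 19*b)
a/R(-36, -216) + 25092/(-20426) = 31386/((19*(-216))) + 25092/(-20426) = 31386/(-4104) + 25092*(-1/20426) = 31386*(-1/4104) - 12546/10213 = -5231/684 - 12546/10213 = -62005667/6985692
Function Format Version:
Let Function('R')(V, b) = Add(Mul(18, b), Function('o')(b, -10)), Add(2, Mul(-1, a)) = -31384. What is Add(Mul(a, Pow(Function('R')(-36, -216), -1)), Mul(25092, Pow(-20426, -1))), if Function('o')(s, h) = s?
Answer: Rational(-62005667, 6985692) ≈ -8.8761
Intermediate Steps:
a = 31386 (a = Add(2, Mul(-1, -31384)) = Add(2, 31384) = 31386)
Function('R')(V, b) = Mul(19, b) (Function('R')(V, b) = Add(Mul(18, b), b) = Mul(19, b))
Add(Mul(a, Pow(Function('R')(-36, -216), -1)), Mul(25092, Pow(-20426, -1))) = Add(Mul(31386, Pow(Mul(19, -216), -1)), Mul(25092, Pow(-20426, -1))) = Add(Mul(31386, Pow(-4104, -1)), Mul(25092, Rational(-1, 20426))) = Add(Mul(31386, Rational(-1, 4104)), Rational(-12546, 10213)) = Add(Rational(-5231, 684), Rational(-12546, 10213)) = Rational(-62005667, 6985692)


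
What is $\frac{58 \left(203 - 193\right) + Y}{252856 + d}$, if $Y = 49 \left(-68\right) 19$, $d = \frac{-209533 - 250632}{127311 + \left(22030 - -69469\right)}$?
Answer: $- \frac{2745102736}{11065392239} \approx -0.24808$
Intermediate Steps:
$d = - \frac{92033}{43762}$ ($d = - \frac{460165}{127311 + \left(22030 + 69469\right)} = - \frac{460165}{127311 + 91499} = - \frac{460165}{218810} = \left(-460165\right) \frac{1}{218810} = - \frac{92033}{43762} \approx -2.103$)
$Y = -63308$ ($Y = \left(-3332\right) 19 = -63308$)
$\frac{58 \left(203 - 193\right) + Y}{252856 + d} = \frac{58 \left(203 - 193\right) - 63308}{252856 - \frac{92033}{43762}} = \frac{58 \cdot 10 - 63308}{\frac{11065392239}{43762}} = \left(580 - 63308\right) \frac{43762}{11065392239} = \left(-62728\right) \frac{43762}{11065392239} = - \frac{2745102736}{11065392239}$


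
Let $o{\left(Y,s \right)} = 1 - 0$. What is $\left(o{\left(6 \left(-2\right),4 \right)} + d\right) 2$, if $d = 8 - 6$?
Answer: $6$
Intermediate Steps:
$o{\left(Y,s \right)} = 1$ ($o{\left(Y,s \right)} = 1 + 0 = 1$)
$d = 2$
$\left(o{\left(6 \left(-2\right),4 \right)} + d\right) 2 = \left(1 + 2\right) 2 = 3 \cdot 2 = 6$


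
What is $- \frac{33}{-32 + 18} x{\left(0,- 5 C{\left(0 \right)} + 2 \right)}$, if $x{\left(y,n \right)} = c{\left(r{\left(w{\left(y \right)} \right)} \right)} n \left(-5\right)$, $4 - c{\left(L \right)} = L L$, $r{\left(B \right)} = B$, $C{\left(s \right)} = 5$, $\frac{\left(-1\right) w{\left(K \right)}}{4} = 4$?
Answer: $-68310$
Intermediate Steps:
$w{\left(K \right)} = -16$ ($w{\left(K \right)} = \left(-4\right) 4 = -16$)
$c{\left(L \right)} = 4 - L^{2}$ ($c{\left(L \right)} = 4 - L L = 4 - L^{2}$)
$x{\left(y,n \right)} = 1260 n$ ($x{\left(y,n \right)} = \left(4 - \left(-16\right)^{2}\right) n \left(-5\right) = \left(4 - 256\right) n \left(-5\right) = - 252 n \left(-5\right) = 1260 n$)
$- \frac{33}{-32 + 18} x{\left(0,- 5 C{\left(0 \right)} + 2 \right)} = - \frac{33}{-32 + 18} \cdot 1260 \left(\left(-5\right) 5 + 2\right) = - \frac{33}{-14} \cdot 1260 \left(-25 + 2\right) = \left(-33\right) \left(- \frac{1}{14}\right) 1260 \left(-23\right) = \frac{33}{14} \left(-28980\right) = -68310$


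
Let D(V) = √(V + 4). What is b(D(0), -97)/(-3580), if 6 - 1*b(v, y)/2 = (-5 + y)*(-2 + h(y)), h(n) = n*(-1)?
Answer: -4848/895 ≈ -5.4168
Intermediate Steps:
D(V) = √(4 + V)
h(n) = -n
b(v, y) = 12 - 2*(-5 + y)*(-2 - y)
b(D(0), -97)/(-3580) = (-8 - 6*(-97) + 2*(-97)²)/(-3580) = (-8 + 582 + 2*9409)*(-1/3580) = (-8 + 582 + 18818)*(-1/3580) = 19392*(-1/3580) = -4848/895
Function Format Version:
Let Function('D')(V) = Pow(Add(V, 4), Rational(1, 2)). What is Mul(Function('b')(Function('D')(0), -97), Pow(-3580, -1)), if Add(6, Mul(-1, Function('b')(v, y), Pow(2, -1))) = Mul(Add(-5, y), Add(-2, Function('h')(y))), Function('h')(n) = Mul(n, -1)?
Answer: Rational(-4848, 895) ≈ -5.4168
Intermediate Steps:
Function('D')(V) = Pow(Add(4, V), Rational(1, 2))
Function('h')(n) = Mul(-1, n)
Function('b')(v, y) = Add(12, Mul(-2, Add(-5, y), Add(-2, Mul(-1, y)))) (Function('b')(v, y) = Add(12, Mul(-2, Mul(Add(-5, y), Add(-2, Mul(-1, y))))) = Add(12, Mul(-2, Add(-5, y), Add(-2, Mul(-1, y)))))
Mul(Function('b')(Function('D')(0), -97), Pow(-3580, -1)) = Mul(Add(-8, Mul(-6, -97), Mul(2, Pow(-97, 2))), Pow(-3580, -1)) = Mul(Add(-8, 582, Mul(2, 9409)), Rational(-1, 3580)) = Mul(Add(-8, 582, 18818), Rational(-1, 3580)) = Mul(19392, Rational(-1, 3580)) = Rational(-4848, 895)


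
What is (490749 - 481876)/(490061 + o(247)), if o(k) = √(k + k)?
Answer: 334485481/18473829479 - 8873*√494/240159783227 ≈ 0.018105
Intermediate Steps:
o(k) = √2*√k (o(k) = √(2*k) = √2*√k)
(490749 - 481876)/(490061 + o(247)) = (490749 - 481876)/(490061 + √2*√247) = 8873/(490061 + √494)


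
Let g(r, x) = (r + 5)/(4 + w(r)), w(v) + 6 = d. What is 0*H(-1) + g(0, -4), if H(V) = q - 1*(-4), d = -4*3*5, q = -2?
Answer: -5/62 ≈ -0.080645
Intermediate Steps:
d = -60 (d = -12*5 = -60)
H(V) = 2 (H(V) = -2 - 1*(-4) = -2 + 4 = 2)
w(v) = -66 (w(v) = -6 - 60 = -66)
g(r, x) = -5/62 - r/62 (g(r, x) = (r + 5)/(4 - 66) = (5 + r)/(-62) = (5 + r)*(-1/62) = -5/62 - r/62)
0*H(-1) + g(0, -4) = 0*2 + (-5/62 - 1/62*0) = 0 + (-5/62 + 0) = 0 - 5/62 = -5/62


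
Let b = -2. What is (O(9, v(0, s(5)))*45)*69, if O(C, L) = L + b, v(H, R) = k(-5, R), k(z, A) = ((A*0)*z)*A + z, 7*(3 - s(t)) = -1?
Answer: -21735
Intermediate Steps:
s(t) = 22/7 (s(t) = 3 - ⅐*(-1) = 3 + ⅐ = 22/7)
k(z, A) = z (k(z, A) = (0*z)*A + z = 0*A + z = 0 + z = z)
v(H, R) = -5
O(C, L) = -2 + L (O(C, L) = L - 2 = -2 + L)
(O(9, v(0, s(5)))*45)*69 = ((-2 - 5)*45)*69 = -7*45*69 = -315*69 = -21735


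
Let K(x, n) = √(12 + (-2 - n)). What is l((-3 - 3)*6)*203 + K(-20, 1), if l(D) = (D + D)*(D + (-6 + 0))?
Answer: 613875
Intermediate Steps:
K(x, n) = √(10 - n)
l(D) = 2*D*(-6 + D) (l(D) = (2*D)*(D - 6) = (2*D)*(-6 + D) = 2*D*(-6 + D))
l((-3 - 3)*6)*203 + K(-20, 1) = (2*((-3 - 3)*6)*(-6 + (-3 - 3)*6))*203 + √(10 - 1*1) = (2*(-6*6)*(-6 - 6*6))*203 + √(10 - 1) = (2*(-36)*(-6 - 36))*203 + √9 = (2*(-36)*(-42))*203 + 3 = 3024*203 + 3 = 613872 + 3 = 613875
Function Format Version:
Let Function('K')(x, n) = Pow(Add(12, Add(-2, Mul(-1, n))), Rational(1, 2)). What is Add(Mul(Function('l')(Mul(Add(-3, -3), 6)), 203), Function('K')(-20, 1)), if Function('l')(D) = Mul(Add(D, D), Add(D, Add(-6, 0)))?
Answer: 613875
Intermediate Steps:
Function('K')(x, n) = Pow(Add(10, Mul(-1, n)), Rational(1, 2))
Function('l')(D) = Mul(2, D, Add(-6, D)) (Function('l')(D) = Mul(Mul(2, D), Add(D, -6)) = Mul(Mul(2, D), Add(-6, D)) = Mul(2, D, Add(-6, D)))
Add(Mul(Function('l')(Mul(Add(-3, -3), 6)), 203), Function('K')(-20, 1)) = Add(Mul(Mul(2, Mul(Add(-3, -3), 6), Add(-6, Mul(Add(-3, -3), 6))), 203), Pow(Add(10, Mul(-1, 1)), Rational(1, 2))) = Add(Mul(Mul(2, Mul(-6, 6), Add(-6, Mul(-6, 6))), 203), Pow(Add(10, -1), Rational(1, 2))) = Add(Mul(Mul(2, -36, Add(-6, -36)), 203), Pow(9, Rational(1, 2))) = Add(Mul(Mul(2, -36, -42), 203), 3) = Add(Mul(3024, 203), 3) = Add(613872, 3) = 613875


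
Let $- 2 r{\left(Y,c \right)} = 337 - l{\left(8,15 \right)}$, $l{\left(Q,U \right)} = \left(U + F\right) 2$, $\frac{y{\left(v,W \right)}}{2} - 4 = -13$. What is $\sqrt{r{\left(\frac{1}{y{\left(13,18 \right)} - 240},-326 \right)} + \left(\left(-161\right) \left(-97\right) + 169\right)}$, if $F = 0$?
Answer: $\frac{13 \sqrt{370}}{2} \approx 125.03$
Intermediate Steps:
$y{\left(v,W \right)} = -18$ ($y{\left(v,W \right)} = 8 + 2 \left(-13\right) = 8 - 26 = -18$)
$l{\left(Q,U \right)} = 2 U$ ($l{\left(Q,U \right)} = \left(U + 0\right) 2 = U 2 = 2 U$)
$r{\left(Y,c \right)} = - \frac{307}{2}$ ($r{\left(Y,c \right)} = - \frac{337 - 2 \cdot 15}{2} = - \frac{337 - 30}{2} = \left(- \frac{1}{2}\right) 307 = - \frac{307}{2}$)
$\sqrt{r{\left(\frac{1}{y{\left(13,18 \right)} - 240},-326 \right)} + \left(\left(-161\right) \left(-97\right) + 169\right)} = \sqrt{- \frac{307}{2} + \left(\left(-161\right) \left(-97\right) + 169\right)} = \sqrt{- \frac{307}{2} + \left(15617 + 169\right)} = \sqrt{- \frac{307}{2} + 15786} = \sqrt{\frac{31265}{2}} = \frac{13 \sqrt{370}}{2}$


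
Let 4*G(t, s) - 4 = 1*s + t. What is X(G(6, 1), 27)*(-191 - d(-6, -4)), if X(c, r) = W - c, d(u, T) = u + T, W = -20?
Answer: 16471/4 ≈ 4117.8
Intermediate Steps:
G(t, s) = 1 + s/4 + t/4 (G(t, s) = 1 + (1*s + t)/4 = 1 + (s + t)/4 = 1 + (s/4 + t/4) = 1 + s/4 + t/4)
d(u, T) = T + u
X(c, r) = -20 - c
X(G(6, 1), 27)*(-191 - d(-6, -4)) = (-20 - (1 + (¼)*1 + (¼)*6))*(-191 - (-4 - 6)) = (-20 - (1 + ¼ + 3/2))*(-191 - 1*(-10)) = (-20 - 1*11/4)*(-191 + 10) = (-20 - 11/4)*(-181) = -91/4*(-181) = 16471/4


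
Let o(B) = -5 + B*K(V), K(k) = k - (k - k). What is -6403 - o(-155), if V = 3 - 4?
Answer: -6553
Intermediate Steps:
V = -1
K(k) = k (K(k) = k - 1*0 = k + 0 = k)
o(B) = -5 - B (o(B) = -5 + B*(-1) = -5 - B)
-6403 - o(-155) = -6403 - (-5 - 1*(-155)) = -6403 - (-5 + 155) = -6403 - 1*150 = -6403 - 150 = -6553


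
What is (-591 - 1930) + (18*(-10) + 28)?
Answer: -2673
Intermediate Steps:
(-591 - 1930) + (18*(-10) + 28) = -2521 + (-180 + 28) = -2521 - 152 = -2673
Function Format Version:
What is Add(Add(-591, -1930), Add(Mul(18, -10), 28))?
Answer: -2673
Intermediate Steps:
Add(Add(-591, -1930), Add(Mul(18, -10), 28)) = Add(-2521, Add(-180, 28)) = Add(-2521, -152) = -2673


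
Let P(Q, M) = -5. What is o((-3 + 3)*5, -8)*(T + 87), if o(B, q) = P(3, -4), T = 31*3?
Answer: -900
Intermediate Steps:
T = 93
o(B, q) = -5
o((-3 + 3)*5, -8)*(T + 87) = -5*(93 + 87) = -5*180 = -900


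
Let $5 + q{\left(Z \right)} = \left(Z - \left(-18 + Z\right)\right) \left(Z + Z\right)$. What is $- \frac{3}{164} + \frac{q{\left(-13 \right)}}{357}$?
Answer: $- \frac{78643}{58548} \approx -1.3432$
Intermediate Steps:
$q{\left(Z \right)} = -5 + 36 Z$ ($q{\left(Z \right)} = -5 + \left(Z - \left(-18 + Z\right)\right) \left(Z + Z\right) = -5 + 18 \cdot 2 Z = -5 + 36 Z$)
$- \frac{3}{164} + \frac{q{\left(-13 \right)}}{357} = - \frac{3}{164} + \frac{-5 + 36 \left(-13\right)}{357} = \left(-3\right) \frac{1}{164} + \left(-5 - 468\right) \frac{1}{357} = - \frac{3}{164} - \frac{473}{357} = - \frac{78643}{58548}$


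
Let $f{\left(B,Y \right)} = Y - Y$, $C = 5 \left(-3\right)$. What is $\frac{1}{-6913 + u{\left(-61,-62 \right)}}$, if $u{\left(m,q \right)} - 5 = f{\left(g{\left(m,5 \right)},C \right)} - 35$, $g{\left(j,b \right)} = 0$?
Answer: $- \frac{1}{6943} \approx -0.00014403$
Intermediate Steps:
$C = -15$
$f{\left(B,Y \right)} = 0$
$u{\left(m,q \right)} = -30$ ($u{\left(m,q \right)} = 5 + \left(0 - 35\right) = 5 - 35 = -30$)
$\frac{1}{-6913 + u{\left(-61,-62 \right)}} = \frac{1}{-6913 - 30} = \frac{1}{-6943} = - \frac{1}{6943}$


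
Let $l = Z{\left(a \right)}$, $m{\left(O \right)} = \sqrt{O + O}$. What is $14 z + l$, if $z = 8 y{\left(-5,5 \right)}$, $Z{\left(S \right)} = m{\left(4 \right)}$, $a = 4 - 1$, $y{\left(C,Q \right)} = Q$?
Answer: $560 + 2 \sqrt{2} \approx 562.83$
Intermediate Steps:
$a = 3$
$m{\left(O \right)} = \sqrt{2} \sqrt{O}$ ($m{\left(O \right)} = \sqrt{2 O} = \sqrt{2} \sqrt{O}$)
$Z{\left(S \right)} = 2 \sqrt{2}$ ($Z{\left(S \right)} = \sqrt{2} \sqrt{4} = \sqrt{2} \cdot 2 = 2 \sqrt{2}$)
$z = 40$ ($z = 8 \cdot 5 = 40$)
$l = 2 \sqrt{2} \approx 2.8284$
$14 z + l = 14 \cdot 40 + 2 \sqrt{2} = 560 + 2 \sqrt{2}$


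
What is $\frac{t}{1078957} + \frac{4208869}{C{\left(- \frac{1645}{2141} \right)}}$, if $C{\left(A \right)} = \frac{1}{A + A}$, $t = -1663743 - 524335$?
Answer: $- \frac{14940515407767568}{2310046937} \approx -6.4676 \cdot 10^{6}$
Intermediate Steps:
$t = -2188078$
$C{\left(A \right)} = \frac{1}{2 A}$
$\frac{t}{1078957} + \frac{4208869}{C{\left(- \frac{1645}{2141} \right)}} = - \frac{2188078}{1078957} + \frac{4208869}{\frac{1}{2} \frac{1}{\left(-1645\right) \frac{1}{2141}}} = \left(-2188078\right) \frac{1}{1078957} + \frac{4208869}{\frac{1}{2} \frac{1}{\left(-1645\right) \frac{1}{2141}}} = - \frac{2188078}{1078957} + \frac{4208869}{\frac{1}{2} \frac{1}{- \frac{1645}{2141}}} = - \frac{2188078}{1078957} + \frac{4208869}{\frac{1}{2} \left(- \frac{2141}{1645}\right)} = - \frac{2188078}{1078957} + \frac{4208869}{- \frac{2141}{3290}} = - \frac{2188078}{1078957} + 4208869 \left(- \frac{3290}{2141}\right) = - \frac{2188078}{1078957} - \frac{13847179010}{2141} = - \frac{14940515407767568}{2310046937}$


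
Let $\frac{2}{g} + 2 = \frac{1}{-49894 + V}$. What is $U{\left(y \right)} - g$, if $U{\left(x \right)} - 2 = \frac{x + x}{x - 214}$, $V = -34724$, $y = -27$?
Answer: $\frac{131496908}{40786117} \approx 3.2241$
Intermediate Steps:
$U{\left(x \right)} = 2 + \frac{2 x}{-214 + x}$ ($U{\left(x \right)} = 2 + \frac{x + x}{x - 214} = 2 + \frac{2 x}{-214 + x}$)
$g = - \frac{169236}{169237}$ ($g = \frac{2}{-2 + \frac{1}{-49894 - 34724}} = \frac{2}{-2 + \frac{1}{-84618}} = \frac{2}{-2 - \frac{1}{84618}} = \frac{2}{- \frac{169237}{84618}} = 2 \left(- \frac{84618}{169237}\right) = - \frac{169236}{169237} \approx -0.99999$)
$U{\left(y \right)} - g = \frac{4 \left(-107 - 27\right)}{-214 - 27} - - \frac{169236}{169237} = 4 \frac{1}{-241} \left(-134\right) + \frac{169236}{169237} = 4 \left(- \frac{1}{241}\right) \left(-134\right) + \frac{169236}{169237} = \frac{536}{241} + \frac{169236}{169237} = \frac{131496908}{40786117}$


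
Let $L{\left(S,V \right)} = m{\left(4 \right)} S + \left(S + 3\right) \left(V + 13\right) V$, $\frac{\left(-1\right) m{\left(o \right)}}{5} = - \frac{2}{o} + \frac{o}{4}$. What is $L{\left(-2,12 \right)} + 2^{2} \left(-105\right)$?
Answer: $-115$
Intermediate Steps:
$m{\left(o \right)} = \frac{10}{o} - \frac{5 o}{4}$ ($m{\left(o \right)} = - 5 \left(- \frac{2}{o} + \frac{o}{4}\right) = \frac{10}{o} - \frac{5 o}{4}$)
$L{\left(S,V \right)} = - \frac{5 S}{2} + V \left(3 + S\right) \left(13 + V\right)$ ($L{\left(S,V \right)} = \left(\frac{10}{4} - 5\right) S + \left(S + 3\right) \left(V + 13\right) V = \left(10 \cdot \frac{1}{4} - 5\right) S + \left(3 + S\right) \left(13 + V\right) V = \left(\frac{5}{2} - 5\right) S + V \left(3 + S\right) \left(13 + V\right) = - \frac{5 S}{2} + V \left(3 + S\right) \left(13 + V\right)$)
$L{\left(-2,12 \right)} + 2^{2} \left(-105\right) = \left(3 \cdot 12^{2} + 39 \cdot 12 - -5 - 2 \cdot 12^{2} + 13 \left(-2\right) 12\right) + 2^{2} \left(-105\right) = \left(3 \cdot 144 + 468 + 5 - 288 - 312\right) + 4 \left(-105\right) = \left(432 + 468 + 5 - 288 - 312\right) - 420 = 305 - 420 = -115$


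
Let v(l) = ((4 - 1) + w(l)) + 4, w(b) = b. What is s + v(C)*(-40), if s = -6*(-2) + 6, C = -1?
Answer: -222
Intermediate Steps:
v(l) = 7 + l (v(l) = ((4 - 1) + l) + 4 = (3 + l) + 4 = 7 + l)
s = 18 (s = 12 + 6 = 18)
s + v(C)*(-40) = 18 + (7 - 1)*(-40) = 18 + 6*(-40) = 18 - 240 = -222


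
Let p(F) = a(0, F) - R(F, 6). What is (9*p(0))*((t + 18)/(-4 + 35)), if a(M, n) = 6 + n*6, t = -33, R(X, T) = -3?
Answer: -1215/31 ≈ -39.194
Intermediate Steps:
a(M, n) = 6 + 6*n
p(F) = 9 + 6*F (p(F) = (6 + 6*F) - 1*(-3) = (6 + 6*F) + 3 = 9 + 6*F)
(9*p(0))*((t + 18)/(-4 + 35)) = (9*(9 + 6*0))*((-33 + 18)/(-4 + 35)) = (9*(9 + 0))*(-15/31) = (9*9)*(-15*1/31) = 81*(-15/31) = -1215/31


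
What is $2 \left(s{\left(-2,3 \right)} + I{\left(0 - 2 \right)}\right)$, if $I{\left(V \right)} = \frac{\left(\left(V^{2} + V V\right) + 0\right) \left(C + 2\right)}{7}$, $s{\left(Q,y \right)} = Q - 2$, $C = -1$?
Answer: $- \frac{40}{7} \approx -5.7143$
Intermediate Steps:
$s{\left(Q,y \right)} = -2 + Q$
$I{\left(V \right)} = \frac{2 V^{2}}{7}$ ($I{\left(V \right)} = \frac{\left(\left(V^{2} + V V\right) + 0\right) \left(-1 + 2\right)}{7} = \left(\left(V^{2} + V^{2}\right) + 0\right) 1 \cdot \frac{1}{7} = \left(2 V^{2} + 0\right) 1 \cdot \frac{1}{7} = 2 V^{2} \cdot 1 \cdot \frac{1}{7} = 2 V^{2} \cdot \frac{1}{7} = \frac{2 V^{2}}{7}$)
$2 \left(s{\left(-2,3 \right)} + I{\left(0 - 2 \right)}\right) = 2 \left(\left(-2 - 2\right) + \frac{2 \left(0 - 2\right)^{2}}{7}\right) = 2 \left(-4 + \frac{2 \left(-2\right)^{2}}{7}\right) = 2 \left(-4 + \frac{2}{7} \cdot 4\right) = 2 \left(-4 + \frac{8}{7}\right) = 2 \left(- \frac{20}{7}\right) = - \frac{40}{7}$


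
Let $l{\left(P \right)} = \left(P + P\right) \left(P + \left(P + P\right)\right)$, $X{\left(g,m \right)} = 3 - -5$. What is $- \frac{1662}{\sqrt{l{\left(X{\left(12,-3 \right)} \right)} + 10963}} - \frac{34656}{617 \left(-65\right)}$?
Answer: $\frac{34656}{40105} - \frac{1662 \sqrt{11347}}{11347} \approx -14.738$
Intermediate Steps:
$X{\left(g,m \right)} = 8$ ($X{\left(g,m \right)} = 3 + 5 = 8$)
$l{\left(P \right)} = 6 P^{2}$ ($l{\left(P \right)} = 2 P \left(P + 2 P\right) = 2 P 3 P = 6 P^{2}$)
$- \frac{1662}{\sqrt{l{\left(X{\left(12,-3 \right)} \right)} + 10963}} - \frac{34656}{617 \left(-65\right)} = - \frac{1662}{\sqrt{6 \cdot 8^{2} + 10963}} - \frac{34656}{617 \left(-65\right)} = - \frac{1662}{\sqrt{6 \cdot 64 + 10963}} - \frac{34656}{-40105} = - \frac{1662}{\sqrt{384 + 10963}} - - \frac{34656}{40105} = - \frac{1662}{\sqrt{11347}} + \frac{34656}{40105} = - 1662 \frac{\sqrt{11347}}{11347} + \frac{34656}{40105} = - \frac{1662 \sqrt{11347}}{11347} + \frac{34656}{40105} = \frac{34656}{40105} - \frac{1662 \sqrt{11347}}{11347}$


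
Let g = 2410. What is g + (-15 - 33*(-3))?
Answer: 2494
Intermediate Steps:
g + (-15 - 33*(-3)) = 2410 + (-15 - 33*(-3)) = 2410 + (-15 + 99) = 2410 + 84 = 2494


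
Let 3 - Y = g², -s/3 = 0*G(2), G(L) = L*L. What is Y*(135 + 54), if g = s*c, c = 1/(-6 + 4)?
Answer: 567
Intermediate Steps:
G(L) = L²
s = 0 (s = -0*2² = -0*4 = -3*0 = 0)
c = -½ (c = 1/(-2) = -½ ≈ -0.50000)
g = 0 (g = 0*(-½) = 0)
Y = 3 (Y = 3 - 1*0² = 3 - 1*0 = 3 + 0 = 3)
Y*(135 + 54) = 3*(135 + 54) = 3*189 = 567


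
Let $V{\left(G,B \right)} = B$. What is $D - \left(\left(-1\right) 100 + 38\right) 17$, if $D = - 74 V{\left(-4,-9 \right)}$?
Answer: $1720$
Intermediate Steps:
$D = 666$ ($D = \left(-74\right) \left(-9\right) = 666$)
$D - \left(\left(-1\right) 100 + 38\right) 17 = 666 - \left(\left(-1\right) 100 + 38\right) 17 = 666 - \left(-100 + 38\right) 17 = 666 - \left(-62\right) 17 = 666 - -1054 = 666 + 1054 = 1720$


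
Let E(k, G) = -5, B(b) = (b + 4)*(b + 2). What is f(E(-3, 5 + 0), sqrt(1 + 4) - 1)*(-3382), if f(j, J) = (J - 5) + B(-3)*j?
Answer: 3382 - 3382*sqrt(5) ≈ -4180.4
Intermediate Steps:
B(b) = (2 + b)*(4 + b) (B(b) = (4 + b)*(2 + b) = (2 + b)*(4 + b))
f(j, J) = -5 + J - j (f(j, J) = (J - 5) + (8 + (-3)**2 + 6*(-3))*j = (-5 + J) + (8 + 9 - 18)*j = (-5 + J) - j = -5 + J - j)
f(E(-3, 5 + 0), sqrt(1 + 4) - 1)*(-3382) = (-5 + (sqrt(1 + 4) - 1) - 1*(-5))*(-3382) = (-5 + (sqrt(5) - 1) + 5)*(-3382) = (-5 + (-1 + sqrt(5)) + 5)*(-3382) = (-1 + sqrt(5))*(-3382) = 3382 - 3382*sqrt(5)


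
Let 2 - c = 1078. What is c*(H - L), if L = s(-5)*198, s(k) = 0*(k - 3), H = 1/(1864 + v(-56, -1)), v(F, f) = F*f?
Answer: -269/480 ≈ -0.56042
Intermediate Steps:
H = 1/1920 (H = 1/(1864 - 56*(-1)) = 1/(1864 + 56) = 1/1920 ≈ 0.00052083)
c = -1076 (c = 2 - 1*1078 = 2 - 1078 = -1076)
s(k) = 0 (s(k) = 0*(-3 + k) = 0)
L = 0 (L = 0*198 = 0)
c*(H - L) = -1076*(1/1920 - 1*0) = -1076*(1/1920 + 0) = -1076*1/1920 = -269/480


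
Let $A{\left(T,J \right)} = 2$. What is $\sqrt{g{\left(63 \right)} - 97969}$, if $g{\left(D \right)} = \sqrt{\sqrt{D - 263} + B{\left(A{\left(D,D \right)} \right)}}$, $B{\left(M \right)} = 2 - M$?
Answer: $\sqrt{-97969 + \sqrt[4]{-1} \cdot 2^{\frac{3}{4}} \sqrt{5}} \approx 0.004 + 313.0 i$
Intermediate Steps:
$g{\left(D \right)} = \sqrt[4]{-263 + D}$ ($g{\left(D \right)} = \sqrt{\sqrt{D - 263} + \left(2 - 2\right)} = \sqrt{\sqrt{-263 + D} + \left(2 - 2\right)} = \sqrt{\sqrt{-263 + D} + 0} = \sqrt{\sqrt{-263 + D}} = \sqrt[4]{-263 + D}$)
$\sqrt{g{\left(63 \right)} - 97969} = \sqrt{\sqrt[4]{-263 + 63} - 97969} = \sqrt{\sqrt[4]{-200} - 97969} = \sqrt{\sqrt[4]{-1} \cdot 2^{\frac{3}{4}} \sqrt{5} - 97969} = \sqrt{-97969 + \sqrt[4]{-1} \cdot 2^{\frac{3}{4}} \sqrt{5}}$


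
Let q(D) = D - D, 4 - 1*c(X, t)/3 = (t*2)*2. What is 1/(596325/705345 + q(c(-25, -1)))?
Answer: 47023/39755 ≈ 1.1828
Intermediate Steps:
c(X, t) = 12 - 12*t (c(X, t) = 12 - 3*t*2*2 = 12 - 3*2*t*2 = 12 - 12*t)
q(D) = 0
1/(596325/705345 + q(c(-25, -1))) = 1/(596325/705345 + 0) = 1/(596325*(1/705345) + 0) = 1/(39755/47023 + 0) = 1/(39755/47023) = 47023/39755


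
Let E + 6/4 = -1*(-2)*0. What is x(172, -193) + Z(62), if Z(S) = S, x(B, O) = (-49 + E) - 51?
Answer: -79/2 ≈ -39.500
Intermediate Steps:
E = -3/2 (E = -3/2 - 1*(-2)*0 = -3/2 + 2*0 = -3/2 + 0 = -3/2 ≈ -1.5000)
x(B, O) = -203/2 (x(B, O) = (-49 - 3/2) - 51 = -101/2 - 51 = -203/2)
x(172, -193) + Z(62) = -203/2 + 62 = -79/2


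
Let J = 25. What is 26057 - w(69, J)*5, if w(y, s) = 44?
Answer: 25837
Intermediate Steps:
26057 - w(69, J)*5 = 26057 - 44*5 = 26057 - 1*220 = 26057 - 220 = 25837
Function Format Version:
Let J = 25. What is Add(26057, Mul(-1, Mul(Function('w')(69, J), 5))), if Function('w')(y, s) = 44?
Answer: 25837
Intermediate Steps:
Add(26057, Mul(-1, Mul(Function('w')(69, J), 5))) = Add(26057, Mul(-1, Mul(44, 5))) = Add(26057, Mul(-1, 220)) = Add(26057, -220) = 25837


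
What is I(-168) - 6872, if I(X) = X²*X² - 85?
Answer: 796587219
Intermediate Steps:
I(X) = -85 + X⁴ (I(X) = X⁴ - 85 = -85 + X⁴)
I(-168) - 6872 = (-85 + (-168)⁴) - 6872 = (-85 + 796594176) - 6872 = 796594091 - 6872 = 796587219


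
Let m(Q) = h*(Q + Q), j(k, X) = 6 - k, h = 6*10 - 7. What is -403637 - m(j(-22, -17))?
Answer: -406605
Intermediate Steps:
h = 53 (h = 60 - 7 = 53)
m(Q) = 106*Q (m(Q) = 53*(Q + Q) = 53*(2*Q) = 106*Q)
-403637 - m(j(-22, -17)) = -403637 - 106*(6 - 1*(-22)) = -403637 - 106*(6 + 22) = -403637 - 106*28 = -403637 - 1*2968 = -403637 - 2968 = -406605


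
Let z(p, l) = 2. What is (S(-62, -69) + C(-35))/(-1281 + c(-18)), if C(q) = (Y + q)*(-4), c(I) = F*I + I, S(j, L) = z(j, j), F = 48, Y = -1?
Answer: -146/2163 ≈ -0.067499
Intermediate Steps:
S(j, L) = 2
c(I) = 49*I (c(I) = 48*I + I = 49*I)
C(q) = 4 - 4*q (C(q) = (-1 + q)*(-4) = 4 - 4*q)
(S(-62, -69) + C(-35))/(-1281 + c(-18)) = (2 + (4 - 4*(-35)))/(-1281 + 49*(-18)) = (2 + (4 + 140))/(-1281 - 882) = (2 + 144)/(-2163) = 146*(-1/2163) = -146/2163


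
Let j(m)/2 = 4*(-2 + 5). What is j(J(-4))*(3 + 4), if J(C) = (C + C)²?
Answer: 168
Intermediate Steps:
J(C) = 4*C² (J(C) = (2*C)² = 4*C²)
j(m) = 24 (j(m) = 2*(4*(-2 + 5)) = 2*(4*3) = 2*12 = 24)
j(J(-4))*(3 + 4) = 24*(3 + 4) = 24*7 = 168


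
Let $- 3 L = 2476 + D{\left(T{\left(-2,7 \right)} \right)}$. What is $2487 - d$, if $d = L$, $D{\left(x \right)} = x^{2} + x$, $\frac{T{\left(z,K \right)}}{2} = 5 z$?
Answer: $3439$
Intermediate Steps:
$T{\left(z,K \right)} = 10 z$ ($T{\left(z,K \right)} = 2 \cdot 5 z = 10 z$)
$D{\left(x \right)} = x + x^{2}$
$L = -952$ ($L = - \frac{2476 + 10 \left(-2\right) \left(1 + 10 \left(-2\right)\right)}{3} = - \frac{2476 - 20 \left(1 - 20\right)}{3} = - \frac{2476 - -380}{3} = - \frac{2476 + 380}{3} = \left(- \frac{1}{3}\right) 2856 = -952$)
$d = -952$
$2487 - d = 2487 - -952 = 2487 + 952 = 3439$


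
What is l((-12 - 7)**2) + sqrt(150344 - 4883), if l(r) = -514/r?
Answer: -514/361 + sqrt(145461) ≈ 379.97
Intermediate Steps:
l((-12 - 7)**2) + sqrt(150344 - 4883) = -514/(-12 - 7)**2 + sqrt(150344 - 4883) = -514/((-19)**2) + sqrt(145461) = -514/361 + sqrt(145461)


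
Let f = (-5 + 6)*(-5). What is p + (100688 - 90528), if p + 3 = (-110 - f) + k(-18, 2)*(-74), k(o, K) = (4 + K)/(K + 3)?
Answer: 49816/5 ≈ 9963.2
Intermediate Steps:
f = -5 (f = 1*(-5) = -5)
k(o, K) = (4 + K)/(3 + K)
p = -984/5 (p = -3 + ((-110 - 1*(-5)) + ((4 + 2)/(3 + 2))*(-74)) = -3 + ((-110 + 5) + (6/5)*(-74)) = -3 + (-105 + ((1/5)*6)*(-74)) = -3 + (-105 + (6/5)*(-74)) = -3 + (-105 - 444/5) = -3 - 969/5 = -984/5 ≈ -196.80)
p + (100688 - 90528) = -984/5 + (100688 - 90528) = -984/5 + 10160 = 49816/5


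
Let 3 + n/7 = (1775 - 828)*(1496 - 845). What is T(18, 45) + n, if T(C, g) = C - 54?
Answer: 4315422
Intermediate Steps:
T(C, g) = -54 + C
n = 4315458 (n = -21 + 7*((1775 - 828)*(1496 - 845)) = -21 + 7*(947*651) = -21 + 7*616497 = -21 + 4315479 = 4315458)
T(18, 45) + n = (-54 + 18) + 4315458 = -36 + 4315458 = 4315422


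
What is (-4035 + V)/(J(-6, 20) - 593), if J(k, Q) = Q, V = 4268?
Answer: -233/573 ≈ -0.40663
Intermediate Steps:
(-4035 + V)/(J(-6, 20) - 593) = (-4035 + 4268)/(20 - 593) = 233/(-573) = 233*(-1/573) = -233/573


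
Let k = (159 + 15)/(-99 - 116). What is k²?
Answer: 30276/46225 ≈ 0.65497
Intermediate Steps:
k = -174/215 (k = 174/(-215) = 174*(-1/215) = -174/215 ≈ -0.80930)
k² = (-174/215)² = 30276/46225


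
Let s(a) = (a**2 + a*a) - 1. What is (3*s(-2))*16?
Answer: 336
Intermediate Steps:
s(a) = -1 + 2*a**2 (s(a) = (a**2 + a**2) - 1 = 2*a**2 - 1 = -1 + 2*a**2)
(3*s(-2))*16 = (3*(-1 + 2*(-2)**2))*16 = (3*(-1 + 2*4))*16 = (3*(-1 + 8))*16 = (3*7)*16 = 21*16 = 336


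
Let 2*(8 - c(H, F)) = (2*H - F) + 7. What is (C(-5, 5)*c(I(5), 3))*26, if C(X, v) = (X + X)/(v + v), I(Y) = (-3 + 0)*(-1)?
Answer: -78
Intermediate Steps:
I(Y) = 3 (I(Y) = -3*(-1) = 3)
C(X, v) = X/v (C(X, v) = (2*X)/((2*v)) = (2*X)*(1/(2*v)) = X/v)
c(H, F) = 9/2 + F/2 - H (c(H, F) = 8 - ((2*H - F) + 7)/2 = 8 - ((-F + 2*H) + 7)/2 = 8 - (7 - F + 2*H)/2 = 8 + (-7/2 + F/2 - H) = 9/2 + F/2 - H)
(C(-5, 5)*c(I(5), 3))*26 = ((-5/5)*(9/2 + (½)*3 - 1*3))*26 = ((-5*⅕)*(9/2 + 3/2 - 3))*26 = -1*3*26 = -3*26 = -78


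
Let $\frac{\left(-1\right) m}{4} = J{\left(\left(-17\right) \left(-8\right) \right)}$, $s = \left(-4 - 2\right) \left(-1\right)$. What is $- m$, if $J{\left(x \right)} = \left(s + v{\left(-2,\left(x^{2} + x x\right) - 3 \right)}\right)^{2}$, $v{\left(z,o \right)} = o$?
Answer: $5474520100$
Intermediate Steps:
$s = 6$ ($s = \left(-6\right) \left(-1\right) = 6$)
$J{\left(x \right)} = \left(3 + 2 x^{2}\right)^{2}$ ($J{\left(x \right)} = \left(6 - \left(3 - x^{2} - x x\right)\right)^{2} = \left(6 + \left(\left(x^{2} + x^{2}\right) - 3\right)\right)^{2} = \left(6 + \left(2 x^{2} - 3\right)\right)^{2} = \left(6 + \left(-3 + 2 x^{2}\right)\right)^{2} = \left(3 + 2 x^{2}\right)^{2}$)
$m = -5474520100$ ($m = - 4 \left(3 + 2 \left(\left(-17\right) \left(-8\right)\right)^{2}\right)^{2} = - 4 \left(3 + 2 \cdot 136^{2}\right)^{2} = - 4 \left(3 + 2 \cdot 18496\right)^{2} = - 4 \left(3 + 36992\right)^{2} = - 4 \cdot 36995^{2} = \left(-4\right) 1368630025 = -5474520100$)
$- m = \left(-1\right) \left(-5474520100\right) = 5474520100$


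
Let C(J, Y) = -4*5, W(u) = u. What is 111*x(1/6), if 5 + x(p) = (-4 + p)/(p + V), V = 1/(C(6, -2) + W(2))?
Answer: -8769/2 ≈ -4384.5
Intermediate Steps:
C(J, Y) = -20
V = -1/18 (V = 1/(-20 + 2) = 1/(-18) = -1/18 ≈ -0.055556)
x(p) = -5 + (-4 + p)/(-1/18 + p) (x(p) = -5 + (-4 + p)/(p - 1/18) = -5 + (-4 + p)/(-1/18 + p))
111*x(1/6) = 111*((-67 - 72/6)/(-1 + 18/6)) = 111*((-67 - 72*⅙)/(-1 + 18*(⅙))) = 111*((-67 - 12)/(-1 + 3)) = 111*(-79/2) = -8769/2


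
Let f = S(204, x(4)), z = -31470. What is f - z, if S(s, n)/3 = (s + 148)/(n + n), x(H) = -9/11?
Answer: 92474/3 ≈ 30825.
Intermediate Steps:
x(H) = -9/11 (x(H) = -9*1/11 = -9/11)
S(s, n) = 3*(148 + s)/(2*n) (S(s, n) = 3*((s + 148)/(n + n)) = 3*((148 + s)/((2*n))) = 3*((148 + s)*(1/(2*n))) = 3*((148 + s)/(2*n)) = 3*(148 + s)/(2*n))
f = -1936/3 (f = 3*(148 + 204)/(2*(-9/11)) = (3/2)*(-11/9)*352 = -1936/3 ≈ -645.33)
f - z = -1936/3 - 1*(-31470) = -1936/3 + 31470 = 92474/3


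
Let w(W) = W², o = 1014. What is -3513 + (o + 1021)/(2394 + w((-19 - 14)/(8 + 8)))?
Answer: -2156295929/613953 ≈ -3512.2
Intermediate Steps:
-3513 + (o + 1021)/(2394 + w((-19 - 14)/(8 + 8))) = -3513 + (1014 + 1021)/(2394 + ((-19 - 14)/(8 + 8))²) = -3513 + 2035/(2394 + (-33/16)²) = -3513 + 2035/(2394 + 1089/256) = -3513 + 2035/(613953/256) = -3513 + 2035*(256/613953) = -3513 + 520960/613953 = -2156295929/613953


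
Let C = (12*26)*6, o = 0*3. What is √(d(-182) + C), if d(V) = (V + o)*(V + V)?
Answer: 2*√17030 ≈ 261.00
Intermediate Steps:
o = 0
d(V) = 2*V² (d(V) = (V + 0)*(V + V) = V*(2*V) = 2*V²)
C = 1872 (C = 312*6 = 1872)
√(d(-182) + C) = √(2*(-182)² + 1872) = √(2*33124 + 1872) = √(66248 + 1872) = √68120 = 2*√17030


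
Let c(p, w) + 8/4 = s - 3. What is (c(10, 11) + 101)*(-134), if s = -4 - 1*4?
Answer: -11792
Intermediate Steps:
s = -8 (s = -4 - 4 = -8)
c(p, w) = -13 (c(p, w) = -2 + (-8 - 3) = -2 - 11 = -13)
(c(10, 11) + 101)*(-134) = (-13 + 101)*(-134) = 88*(-134) = -11792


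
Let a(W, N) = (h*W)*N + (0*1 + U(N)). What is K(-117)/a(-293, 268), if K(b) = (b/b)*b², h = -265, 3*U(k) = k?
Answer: 41067/62426848 ≈ 0.00065784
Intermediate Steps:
U(k) = k/3
a(W, N) = N/3 - 265*N*W (a(W, N) = (-265*W)*N + (0*1 + N/3) = -265*N*W + (0 + N/3) = -265*N*W + N/3 = N/3 - 265*N*W)
K(b) = b² (K(b) = 1*b² = b²)
K(-117)/a(-293, 268) = (-117)²/(((⅓)*268*(1 - 795*(-293)))) = 13689/(((⅓)*268*(1 + 232935))) = 13689/(((⅓)*268*232936)) = 13689/(62426848/3) = 13689*(3/62426848) = 41067/62426848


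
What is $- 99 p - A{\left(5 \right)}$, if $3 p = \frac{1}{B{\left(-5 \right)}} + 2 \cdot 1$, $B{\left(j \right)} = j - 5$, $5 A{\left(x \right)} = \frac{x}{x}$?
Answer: $- \frac{629}{10} \approx -62.9$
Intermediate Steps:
$A{\left(x \right)} = \frac{1}{5}$ ($A{\left(x \right)} = \frac{x \frac{1}{x}}{5} = \frac{1}{5} \cdot 1 = \frac{1}{5}$)
$B{\left(j \right)} = -5 + j$
$p = \frac{19}{30}$ ($p = \frac{\frac{1}{-5 - 5} + 2 \cdot 1}{3} = \frac{\frac{1}{-10} + 2}{3} = \frac{- \frac{1}{10} + 2}{3} = \frac{1}{3} \cdot \frac{19}{10} = \frac{19}{30} \approx 0.63333$)
$- 99 p - A{\left(5 \right)} = \left(-99\right) \frac{19}{30} - \frac{1}{5} = - \frac{627}{10} - \frac{1}{5} = - \frac{629}{10}$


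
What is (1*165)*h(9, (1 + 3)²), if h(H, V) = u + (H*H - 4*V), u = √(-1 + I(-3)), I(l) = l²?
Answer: 2805 + 330*√2 ≈ 3271.7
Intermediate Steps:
u = 2*√2 (u = √(-1 + (-3)²) = √(-1 + 9) = √8 = 2*√2 ≈ 2.8284)
h(H, V) = H² - 4*V + 2*√2 (h(H, V) = 2*√2 + (H*H - 4*V) = 2*√2 + (H² - 4*V) = H² - 4*V + 2*√2)
(1*165)*h(9, (1 + 3)²) = (1*165)*(9² - 4*(1 + 3)² + 2*√2) = 165*(81 - 4*4² + 2*√2) = 165*(81 - 4*16 + 2*√2) = 165*(81 - 64 + 2*√2) = 165*(17 + 2*√2) = 2805 + 330*√2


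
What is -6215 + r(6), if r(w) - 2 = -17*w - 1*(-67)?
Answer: -6248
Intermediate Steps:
r(w) = 69 - 17*w (r(w) = 2 + (-17*w - 1*(-67)) = 2 + (-17*w + 67) = 2 + (67 - 17*w) = 69 - 17*w)
-6215 + r(6) = -6215 + (69 - 17*6) = -6215 + (69 - 102) = -6215 - 33 = -6248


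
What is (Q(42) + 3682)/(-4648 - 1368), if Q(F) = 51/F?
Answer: -51565/84224 ≈ -0.61224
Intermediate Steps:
(Q(42) + 3682)/(-4648 - 1368) = (51/42 + 3682)/(-4648 - 1368) = (51*(1/42) + 3682)/(-6016) = (17/14 + 3682)*(-1/6016) = (51565/14)*(-1/6016) = -51565/84224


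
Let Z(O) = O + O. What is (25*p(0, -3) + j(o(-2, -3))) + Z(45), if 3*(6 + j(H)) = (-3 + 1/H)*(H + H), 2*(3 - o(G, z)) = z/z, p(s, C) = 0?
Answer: 239/3 ≈ 79.667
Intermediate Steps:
o(G, z) = 5/2 (o(G, z) = 3 - z/(2*z) = 3 - ½*1 = 3 - ½ = 5/2)
j(H) = -6 + 2*H*(-3 + 1/H)/3 (j(H) = -6 + ((-3 + 1/H)*(H + H))/3 = -6 + ((-3 + 1/H)*(2*H))/3 = -6 + (2*H*(-3 + 1/H))/3 = -6 + 2*H*(-3 + 1/H)/3)
Z(O) = 2*O
(25*p(0, -3) + j(o(-2, -3))) + Z(45) = (25*0 + (-16/3 - 2*5/2)) + 2*45 = (0 + (-16/3 - 5)) + 90 = (0 - 31/3) + 90 = -31/3 + 90 = 239/3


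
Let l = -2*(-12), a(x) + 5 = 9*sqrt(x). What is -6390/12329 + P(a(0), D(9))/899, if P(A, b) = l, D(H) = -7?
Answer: -5448714/11083771 ≈ -0.49159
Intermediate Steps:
a(x) = -5 + 9*sqrt(x)
l = 24
P(A, b) = 24
-6390/12329 + P(a(0), D(9))/899 = -6390/12329 + 24/899 = -5448714/11083771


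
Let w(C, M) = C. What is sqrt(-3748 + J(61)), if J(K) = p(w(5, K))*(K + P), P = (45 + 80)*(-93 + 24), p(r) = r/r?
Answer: 18*I*sqrt(38) ≈ 110.96*I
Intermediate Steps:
p(r) = 1
P = -8625 (P = 125*(-69) = -8625)
J(K) = -8625 + K (J(K) = 1*(K - 8625) = 1*(-8625 + K) = -8625 + K)
sqrt(-3748 + J(61)) = sqrt(-3748 + (-8625 + 61)) = sqrt(-3748 - 8564) = sqrt(-12312) = 18*I*sqrt(38)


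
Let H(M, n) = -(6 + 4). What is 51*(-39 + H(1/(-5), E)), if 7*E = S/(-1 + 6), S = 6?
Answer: -2499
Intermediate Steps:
E = 6/35 (E = (6/(-1 + 6))/7 = (6/5)/7 = (6*(⅕))/7 = (⅐)*(6/5) = 6/35 ≈ 0.17143)
H(M, n) = -10 (H(M, n) = -1*10 = -10)
51*(-39 + H(1/(-5), E)) = 51*(-39 - 10) = 51*(-49) = -2499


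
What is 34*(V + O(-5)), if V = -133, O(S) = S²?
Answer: -3672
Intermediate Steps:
34*(V + O(-5)) = 34*(-133 + (-5)²) = 34*(-133 + 25) = 34*(-108) = -3672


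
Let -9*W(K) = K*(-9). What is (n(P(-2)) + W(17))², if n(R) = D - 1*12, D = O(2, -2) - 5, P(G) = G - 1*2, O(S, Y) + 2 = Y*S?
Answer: 36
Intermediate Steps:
O(S, Y) = -2 + S*Y (O(S, Y) = -2 + Y*S = -2 + S*Y)
P(G) = -2 + G (P(G) = G - 2 = -2 + G)
D = -11 (D = (-2 + 2*(-2)) - 5 = (-2 - 4) - 5 = -6 - 5 = -11)
W(K) = K (W(K) = -K*(-9)/9 = -(-1)*K = K)
n(R) = -23 (n(R) = -11 - 1*12 = -11 - 12 = -23)
(n(P(-2)) + W(17))² = (-23 + 17)² = (-6)² = 36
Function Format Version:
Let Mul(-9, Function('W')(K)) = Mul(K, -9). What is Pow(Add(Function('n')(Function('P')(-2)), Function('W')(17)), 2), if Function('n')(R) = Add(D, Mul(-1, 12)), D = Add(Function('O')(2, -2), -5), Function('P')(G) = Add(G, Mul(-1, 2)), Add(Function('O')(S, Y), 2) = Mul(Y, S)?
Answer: 36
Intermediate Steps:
Function('O')(S, Y) = Add(-2, Mul(S, Y)) (Function('O')(S, Y) = Add(-2, Mul(Y, S)) = Add(-2, Mul(S, Y)))
Function('P')(G) = Add(-2, G) (Function('P')(G) = Add(G, -2) = Add(-2, G))
D = -11 (D = Add(Add(-2, Mul(2, -2)), -5) = Add(Add(-2, -4), -5) = Add(-6, -5) = -11)
Function('W')(K) = K (Function('W')(K) = Mul(Rational(-1, 9), Mul(K, -9)) = Mul(Rational(-1, 9), Mul(-9, K)) = K)
Function('n')(R) = -23 (Function('n')(R) = Add(-11, Mul(-1, 12)) = Add(-11, -12) = -23)
Pow(Add(Function('n')(Function('P')(-2)), Function('W')(17)), 2) = Pow(Add(-23, 17), 2) = Pow(-6, 2) = 36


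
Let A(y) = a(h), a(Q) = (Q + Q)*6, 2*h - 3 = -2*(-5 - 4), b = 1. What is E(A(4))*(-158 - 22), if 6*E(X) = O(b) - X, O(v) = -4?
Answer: 3900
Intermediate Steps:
h = 21/2 (h = 3/2 + (-2*(-5 - 4))/2 = 3/2 + (-2*(-9))/2 = 3/2 + (½)*18 = 3/2 + 9 = 21/2 ≈ 10.500)
a(Q) = 12*Q (a(Q) = (2*Q)*6 = 12*Q)
A(y) = 126 (A(y) = 12*(21/2) = 126)
E(X) = -⅔ - X/6 (E(X) = (-4 - X)/6 = -⅔ - X/6)
E(A(4))*(-158 - 22) = (-⅔ - ⅙*126)*(-158 - 22) = (-⅔ - 21)*(-180) = -65/3*(-180) = 3900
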